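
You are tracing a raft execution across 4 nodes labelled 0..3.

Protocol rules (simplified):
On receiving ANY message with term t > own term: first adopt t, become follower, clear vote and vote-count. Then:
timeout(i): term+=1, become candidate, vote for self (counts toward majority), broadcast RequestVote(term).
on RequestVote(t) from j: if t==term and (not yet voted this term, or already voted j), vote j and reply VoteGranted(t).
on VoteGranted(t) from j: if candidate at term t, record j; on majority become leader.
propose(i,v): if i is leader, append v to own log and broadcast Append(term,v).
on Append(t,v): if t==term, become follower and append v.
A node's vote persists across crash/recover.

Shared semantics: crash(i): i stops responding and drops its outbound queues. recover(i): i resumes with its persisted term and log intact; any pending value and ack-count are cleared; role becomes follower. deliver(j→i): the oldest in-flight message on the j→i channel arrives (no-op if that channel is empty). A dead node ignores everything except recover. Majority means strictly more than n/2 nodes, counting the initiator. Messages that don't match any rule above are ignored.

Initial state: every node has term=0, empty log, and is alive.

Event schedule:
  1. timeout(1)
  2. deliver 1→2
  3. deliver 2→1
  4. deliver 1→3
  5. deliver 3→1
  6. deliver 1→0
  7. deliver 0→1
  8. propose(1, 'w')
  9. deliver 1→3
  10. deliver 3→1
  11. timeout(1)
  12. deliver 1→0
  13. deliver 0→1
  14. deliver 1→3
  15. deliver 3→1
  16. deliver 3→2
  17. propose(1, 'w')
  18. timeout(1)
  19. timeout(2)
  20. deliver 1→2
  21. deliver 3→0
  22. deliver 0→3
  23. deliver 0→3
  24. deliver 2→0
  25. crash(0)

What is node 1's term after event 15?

2

step 1 timeout(1): 1={cand,t=1,log=-}
step 2 deliver 1→2: 2={foll,t=1,log=-}
step 3 deliver 2→1: —
step 4 deliver 1→3: 3={foll,t=1,log=-}
step 5 deliver 3→1: 1={lead,t=1,log=-}
step 6 deliver 1→0: 0={foll,t=1,log=-}
step 7 deliver 0→1: —
step 8 propose(1,'w'): 1={lead,t=1,log=w}
step 9 deliver 1→3: 3={foll,t=1,log=w}
step 10 deliver 3→1: —
step 11 timeout(1): 1={cand,t=2,log=w}
step 12 deliver 1→0: 0={foll,t=1,log=w}
step 13 deliver 0→1: —
step 14 deliver 1→3: 3={foll,t=2,log=w}
step 15 deliver 3→1: —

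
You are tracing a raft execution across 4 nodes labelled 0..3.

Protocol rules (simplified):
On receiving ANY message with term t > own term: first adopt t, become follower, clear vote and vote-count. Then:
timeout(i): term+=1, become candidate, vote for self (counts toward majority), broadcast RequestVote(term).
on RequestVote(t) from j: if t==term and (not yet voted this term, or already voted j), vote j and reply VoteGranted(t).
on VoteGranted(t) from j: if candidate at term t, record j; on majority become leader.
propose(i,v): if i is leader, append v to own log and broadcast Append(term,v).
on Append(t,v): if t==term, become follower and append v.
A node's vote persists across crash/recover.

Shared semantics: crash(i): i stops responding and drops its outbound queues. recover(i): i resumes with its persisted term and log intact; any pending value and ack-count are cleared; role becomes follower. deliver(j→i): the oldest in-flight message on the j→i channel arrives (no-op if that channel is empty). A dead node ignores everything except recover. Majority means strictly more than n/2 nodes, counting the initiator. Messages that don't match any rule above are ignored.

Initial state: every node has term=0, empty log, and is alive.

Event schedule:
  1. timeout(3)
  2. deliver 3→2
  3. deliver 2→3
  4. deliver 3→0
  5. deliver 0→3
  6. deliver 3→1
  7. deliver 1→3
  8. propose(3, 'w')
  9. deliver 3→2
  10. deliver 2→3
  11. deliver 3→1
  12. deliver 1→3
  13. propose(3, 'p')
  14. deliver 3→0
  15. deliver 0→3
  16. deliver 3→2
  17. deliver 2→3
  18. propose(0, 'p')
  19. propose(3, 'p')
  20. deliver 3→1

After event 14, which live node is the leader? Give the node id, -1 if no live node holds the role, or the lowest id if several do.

[1] timeout(3) → N3(cand t1 [-])
[2] deliver 3→2 → N2(foll t1 [-])
[3] deliver 2→3 → ∅
[4] deliver 3→0 → N0(foll t1 [-])
[5] deliver 0→3 → N3(lead t1 [-])
[6] deliver 3→1 → N1(foll t1 [-])
[7] deliver 1→3 → ∅
[8] propose(3,'w') → N3(lead t1 [w])
[9] deliver 3→2 → N2(foll t1 [w])
[10] deliver 2→3 → ∅
[11] deliver 3→1 → N1(foll t1 [w])
[12] deliver 1→3 → ∅
[13] propose(3,'p') → N3(lead t1 [w,p])
[14] deliver 3→0 → N0(foll t1 [w])

3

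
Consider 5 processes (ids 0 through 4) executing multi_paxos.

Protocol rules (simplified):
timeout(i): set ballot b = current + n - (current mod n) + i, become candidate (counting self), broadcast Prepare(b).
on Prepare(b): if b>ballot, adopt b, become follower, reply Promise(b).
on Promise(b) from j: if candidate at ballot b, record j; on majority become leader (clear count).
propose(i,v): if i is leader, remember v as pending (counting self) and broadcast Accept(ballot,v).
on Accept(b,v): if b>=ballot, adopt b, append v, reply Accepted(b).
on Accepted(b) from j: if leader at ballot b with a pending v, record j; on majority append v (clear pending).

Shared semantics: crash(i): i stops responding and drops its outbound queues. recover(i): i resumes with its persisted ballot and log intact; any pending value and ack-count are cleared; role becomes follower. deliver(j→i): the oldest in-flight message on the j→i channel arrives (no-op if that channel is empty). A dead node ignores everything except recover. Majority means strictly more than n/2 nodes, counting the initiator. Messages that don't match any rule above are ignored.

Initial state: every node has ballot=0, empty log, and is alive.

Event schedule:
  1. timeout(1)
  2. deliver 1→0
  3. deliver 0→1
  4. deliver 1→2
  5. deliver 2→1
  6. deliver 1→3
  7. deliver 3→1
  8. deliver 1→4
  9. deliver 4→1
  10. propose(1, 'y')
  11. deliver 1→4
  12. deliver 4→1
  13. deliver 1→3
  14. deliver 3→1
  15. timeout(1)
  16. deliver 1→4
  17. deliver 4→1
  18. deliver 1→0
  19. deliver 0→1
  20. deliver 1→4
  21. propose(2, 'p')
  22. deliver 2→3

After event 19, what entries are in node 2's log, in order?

empty

step 1 timeout(1): 1={cand,b=6,log=-}
step 2 deliver 1→0: 0={foll,b=6,log=-}
step 3 deliver 0→1: —
step 4 deliver 1→2: 2={foll,b=6,log=-}
step 5 deliver 2→1: 1={lead,b=6,log=-}
step 6 deliver 1→3: 3={foll,b=6,log=-}
step 7 deliver 3→1: —
step 8 deliver 1→4: 4={foll,b=6,log=-}
step 9 deliver 4→1: —
step 10 propose(1,'y'): —
step 11 deliver 1→4: 4={foll,b=6,log=y}
step 12 deliver 4→1: —
step 13 deliver 1→3: 3={foll,b=6,log=y}
step 14 deliver 3→1: 1={lead,b=6,log=y}
step 15 timeout(1): 1={cand,b=11,log=y}
step 16 deliver 1→4: 4={foll,b=11,log=y}
step 17 deliver 4→1: —
step 18 deliver 1→0: 0={foll,b=6,log=y}
step 19 deliver 0→1: —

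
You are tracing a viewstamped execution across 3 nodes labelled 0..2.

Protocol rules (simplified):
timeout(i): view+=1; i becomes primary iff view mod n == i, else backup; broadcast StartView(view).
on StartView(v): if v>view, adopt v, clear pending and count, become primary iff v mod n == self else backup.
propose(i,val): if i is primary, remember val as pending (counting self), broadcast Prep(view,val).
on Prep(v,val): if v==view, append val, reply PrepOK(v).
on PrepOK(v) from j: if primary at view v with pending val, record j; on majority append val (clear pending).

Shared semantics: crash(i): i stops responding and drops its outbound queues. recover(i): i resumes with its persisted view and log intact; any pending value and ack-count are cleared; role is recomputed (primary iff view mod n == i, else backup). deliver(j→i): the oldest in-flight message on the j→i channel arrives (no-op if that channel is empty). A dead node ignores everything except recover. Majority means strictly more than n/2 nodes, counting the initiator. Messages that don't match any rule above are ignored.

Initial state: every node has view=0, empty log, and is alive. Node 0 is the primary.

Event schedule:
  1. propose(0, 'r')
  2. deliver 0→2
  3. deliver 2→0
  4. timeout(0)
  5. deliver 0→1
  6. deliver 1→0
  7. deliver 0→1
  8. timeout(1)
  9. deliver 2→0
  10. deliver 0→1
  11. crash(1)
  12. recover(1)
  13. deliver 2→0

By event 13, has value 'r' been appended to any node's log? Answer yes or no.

[1] propose(0,'r') → ∅
[2] deliver 0→2 → N2(back v0 [r])
[3] deliver 2→0 → N0(prim v0 [r])
[4] timeout(0) → N0(back v1 [r])
[5] deliver 0→1 → N1(back v0 [r])
[6] deliver 1→0 → ∅
[7] deliver 0→1 → N1(prim v1 [r])
[8] timeout(1) → N1(back v2 [r])
[9] deliver 2→0 → ∅
[10] deliver 0→1 → ∅
[11] crash(1) → N1(✗back v2 [r])
[12] recover(1) → N1(back v2 [r])
[13] deliver 2→0 → ∅

yes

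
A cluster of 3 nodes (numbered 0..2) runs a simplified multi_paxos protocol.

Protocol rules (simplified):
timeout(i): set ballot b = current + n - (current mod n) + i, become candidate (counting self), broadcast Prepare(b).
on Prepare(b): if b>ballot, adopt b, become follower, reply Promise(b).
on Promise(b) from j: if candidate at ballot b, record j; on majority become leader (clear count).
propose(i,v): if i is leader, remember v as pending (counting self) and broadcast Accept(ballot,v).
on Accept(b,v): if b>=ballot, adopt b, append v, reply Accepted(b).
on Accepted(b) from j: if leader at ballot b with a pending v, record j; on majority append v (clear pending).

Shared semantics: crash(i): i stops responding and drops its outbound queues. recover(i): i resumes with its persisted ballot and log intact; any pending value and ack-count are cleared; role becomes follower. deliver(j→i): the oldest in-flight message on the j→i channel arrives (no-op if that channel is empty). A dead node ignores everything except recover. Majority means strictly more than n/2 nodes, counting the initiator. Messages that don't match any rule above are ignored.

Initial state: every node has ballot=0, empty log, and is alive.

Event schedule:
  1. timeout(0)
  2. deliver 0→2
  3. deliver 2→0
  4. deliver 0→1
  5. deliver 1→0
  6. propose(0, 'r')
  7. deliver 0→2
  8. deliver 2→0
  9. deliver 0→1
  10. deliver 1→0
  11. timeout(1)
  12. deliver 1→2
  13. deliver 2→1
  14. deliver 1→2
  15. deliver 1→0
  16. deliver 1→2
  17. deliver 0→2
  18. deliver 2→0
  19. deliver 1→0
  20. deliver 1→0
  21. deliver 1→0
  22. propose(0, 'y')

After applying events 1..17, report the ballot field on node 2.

7

after 1 — timeout(0): n0:cand/b3/[-]
after 2 — deliver 0→2: n2:foll/b3/[-]
after 3 — deliver 2→0: n0:lead/b3/[-]
after 4 — deliver 0→1: n1:foll/b3/[-]
after 5 — deliver 1→0: ·
after 6 — propose(0,'r'): ·
after 7 — deliver 0→2: n2:foll/b3/[r]
after 8 — deliver 2→0: n0:lead/b3/[r]
after 9 — deliver 0→1: n1:foll/b3/[r]
after 10 — deliver 1→0: ·
after 11 — timeout(1): n1:cand/b7/[r]
after 12 — deliver 1→2: n2:foll/b7/[r]
after 13 — deliver 2→1: n1:lead/b7/[r]
after 14 — deliver 1→2: ·
after 15 — deliver 1→0: n0:foll/b7/[r]
after 16 — deliver 1→2: ·
after 17 — deliver 0→2: ·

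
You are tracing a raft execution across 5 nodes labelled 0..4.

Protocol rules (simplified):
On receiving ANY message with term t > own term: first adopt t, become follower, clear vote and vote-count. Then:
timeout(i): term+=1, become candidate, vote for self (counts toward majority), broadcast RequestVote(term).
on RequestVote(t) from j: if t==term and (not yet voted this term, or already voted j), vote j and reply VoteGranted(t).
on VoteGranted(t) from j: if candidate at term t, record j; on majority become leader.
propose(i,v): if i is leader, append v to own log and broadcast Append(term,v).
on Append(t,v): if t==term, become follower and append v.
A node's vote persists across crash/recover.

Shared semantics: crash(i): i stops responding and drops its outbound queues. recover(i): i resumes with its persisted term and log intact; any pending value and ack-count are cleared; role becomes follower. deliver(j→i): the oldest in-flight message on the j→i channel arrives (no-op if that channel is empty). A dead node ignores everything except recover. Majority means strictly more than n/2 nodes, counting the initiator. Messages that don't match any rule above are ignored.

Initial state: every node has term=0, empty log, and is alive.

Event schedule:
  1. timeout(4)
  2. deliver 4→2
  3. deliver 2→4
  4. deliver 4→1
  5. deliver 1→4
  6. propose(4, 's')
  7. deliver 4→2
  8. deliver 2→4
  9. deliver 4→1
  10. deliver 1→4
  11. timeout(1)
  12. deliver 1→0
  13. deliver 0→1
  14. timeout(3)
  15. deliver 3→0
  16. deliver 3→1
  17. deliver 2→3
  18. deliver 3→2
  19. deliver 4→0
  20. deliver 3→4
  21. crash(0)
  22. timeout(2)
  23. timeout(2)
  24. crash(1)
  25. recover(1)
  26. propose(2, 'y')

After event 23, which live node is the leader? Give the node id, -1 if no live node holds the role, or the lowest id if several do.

4

after 1 — timeout(4): n4:cand/t1/[-]
after 2 — deliver 4→2: n2:foll/t1/[-]
after 3 — deliver 2→4: ·
after 4 — deliver 4→1: n1:foll/t1/[-]
after 5 — deliver 1→4: n4:lead/t1/[-]
after 6 — propose(4,'s'): n4:lead/t1/[s]
after 7 — deliver 4→2: n2:foll/t1/[s]
after 8 — deliver 2→4: ·
after 9 — deliver 4→1: n1:foll/t1/[s]
after 10 — deliver 1→4: ·
after 11 — timeout(1): n1:cand/t2/[s]
after 12 — deliver 1→0: n0:foll/t2/[-]
after 13 — deliver 0→1: ·
after 14 — timeout(3): n3:cand/t1/[-]
after 15 — deliver 3→0: ·
after 16 — deliver 3→1: ·
after 17 — deliver 2→3: ·
after 18 — deliver 3→2: ·
after 19 — deliver 4→0: ·
after 20 — deliver 3→4: ·
after 21 — crash(0): n0:✗foll/t2/[-]
after 22 — timeout(2): n2:cand/t2/[s]
after 23 — timeout(2): n2:cand/t3/[s]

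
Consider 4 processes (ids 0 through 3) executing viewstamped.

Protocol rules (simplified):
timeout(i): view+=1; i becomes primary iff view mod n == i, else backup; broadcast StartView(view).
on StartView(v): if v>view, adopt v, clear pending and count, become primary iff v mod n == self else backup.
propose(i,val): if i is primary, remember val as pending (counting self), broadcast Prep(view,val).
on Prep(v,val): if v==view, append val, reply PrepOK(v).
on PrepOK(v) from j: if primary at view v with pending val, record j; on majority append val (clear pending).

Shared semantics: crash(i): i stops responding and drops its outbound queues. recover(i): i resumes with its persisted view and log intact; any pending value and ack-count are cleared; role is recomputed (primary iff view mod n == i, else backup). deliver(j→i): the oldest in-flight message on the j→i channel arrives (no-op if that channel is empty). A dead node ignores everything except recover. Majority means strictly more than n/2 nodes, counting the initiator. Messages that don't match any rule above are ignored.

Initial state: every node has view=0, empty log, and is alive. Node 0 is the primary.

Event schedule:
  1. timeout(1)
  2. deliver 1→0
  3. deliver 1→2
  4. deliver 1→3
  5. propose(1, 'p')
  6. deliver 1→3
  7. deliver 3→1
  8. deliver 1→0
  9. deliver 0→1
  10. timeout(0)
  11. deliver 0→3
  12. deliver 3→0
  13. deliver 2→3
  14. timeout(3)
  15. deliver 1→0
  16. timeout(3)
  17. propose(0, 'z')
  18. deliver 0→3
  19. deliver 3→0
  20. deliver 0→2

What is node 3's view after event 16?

after 1 — timeout(1): n1:prim/v1/[-]
after 2 — deliver 1→0: n0:back/v1/[-]
after 3 — deliver 1→2: n2:back/v1/[-]
after 4 — deliver 1→3: n3:back/v1/[-]
after 5 — propose(1,'p'): ·
after 6 — deliver 1→3: n3:back/v1/[p]
after 7 — deliver 3→1: ·
after 8 — deliver 1→0: n0:back/v1/[p]
after 9 — deliver 0→1: n1:prim/v1/[p]
after 10 — timeout(0): n0:back/v2/[p]
after 11 — deliver 0→3: n3:back/v2/[p]
after 12 — deliver 3→0: ·
after 13 — deliver 2→3: ·
after 14 — timeout(3): n3:prim/v3/[p]
after 15 — deliver 1→0: ·
after 16 — timeout(3): n3:back/v4/[p]

4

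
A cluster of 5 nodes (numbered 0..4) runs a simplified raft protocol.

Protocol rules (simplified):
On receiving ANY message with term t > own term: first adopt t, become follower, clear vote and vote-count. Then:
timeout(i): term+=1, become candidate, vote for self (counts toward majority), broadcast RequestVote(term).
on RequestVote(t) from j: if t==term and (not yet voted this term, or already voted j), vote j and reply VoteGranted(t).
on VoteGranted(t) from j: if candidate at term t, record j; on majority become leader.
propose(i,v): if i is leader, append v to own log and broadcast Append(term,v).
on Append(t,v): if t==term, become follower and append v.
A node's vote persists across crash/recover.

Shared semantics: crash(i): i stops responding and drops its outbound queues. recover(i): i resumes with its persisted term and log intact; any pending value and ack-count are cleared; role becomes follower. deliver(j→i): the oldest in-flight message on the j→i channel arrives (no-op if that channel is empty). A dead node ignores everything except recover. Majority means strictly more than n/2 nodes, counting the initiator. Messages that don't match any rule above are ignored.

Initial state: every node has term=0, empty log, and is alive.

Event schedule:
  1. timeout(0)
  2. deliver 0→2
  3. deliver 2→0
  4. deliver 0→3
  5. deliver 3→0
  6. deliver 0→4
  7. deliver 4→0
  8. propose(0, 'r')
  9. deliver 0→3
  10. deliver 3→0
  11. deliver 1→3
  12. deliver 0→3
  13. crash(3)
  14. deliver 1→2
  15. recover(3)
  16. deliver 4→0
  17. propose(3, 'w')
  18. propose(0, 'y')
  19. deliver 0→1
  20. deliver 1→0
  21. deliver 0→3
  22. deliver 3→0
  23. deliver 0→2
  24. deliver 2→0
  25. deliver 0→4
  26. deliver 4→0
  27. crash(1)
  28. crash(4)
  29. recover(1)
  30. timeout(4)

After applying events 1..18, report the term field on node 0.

1. timeout(0):  <0:cand t1 ->
2. deliver 0→2:  <2:foll t1 ->
3. deliver 2→0:  nop
4. deliver 0→3:  <3:foll t1 ->
5. deliver 3→0:  <0:lead t1 ->
6. deliver 0→4:  <4:foll t1 ->
7. deliver 4→0:  nop
8. propose(0,'r'):  <0:lead t1 r>
9. deliver 0→3:  <3:foll t1 r>
10. deliver 3→0:  nop
11. deliver 1→3:  nop
12. deliver 0→3:  nop
13. crash(3):  <3:✗foll t1 r>
14. deliver 1→2:  nop
15. recover(3):  <3:foll t1 r>
16. deliver 4→0:  nop
17. propose(3,'w'):  nop
18. propose(0,'y'):  <0:lead t1 r,y>

1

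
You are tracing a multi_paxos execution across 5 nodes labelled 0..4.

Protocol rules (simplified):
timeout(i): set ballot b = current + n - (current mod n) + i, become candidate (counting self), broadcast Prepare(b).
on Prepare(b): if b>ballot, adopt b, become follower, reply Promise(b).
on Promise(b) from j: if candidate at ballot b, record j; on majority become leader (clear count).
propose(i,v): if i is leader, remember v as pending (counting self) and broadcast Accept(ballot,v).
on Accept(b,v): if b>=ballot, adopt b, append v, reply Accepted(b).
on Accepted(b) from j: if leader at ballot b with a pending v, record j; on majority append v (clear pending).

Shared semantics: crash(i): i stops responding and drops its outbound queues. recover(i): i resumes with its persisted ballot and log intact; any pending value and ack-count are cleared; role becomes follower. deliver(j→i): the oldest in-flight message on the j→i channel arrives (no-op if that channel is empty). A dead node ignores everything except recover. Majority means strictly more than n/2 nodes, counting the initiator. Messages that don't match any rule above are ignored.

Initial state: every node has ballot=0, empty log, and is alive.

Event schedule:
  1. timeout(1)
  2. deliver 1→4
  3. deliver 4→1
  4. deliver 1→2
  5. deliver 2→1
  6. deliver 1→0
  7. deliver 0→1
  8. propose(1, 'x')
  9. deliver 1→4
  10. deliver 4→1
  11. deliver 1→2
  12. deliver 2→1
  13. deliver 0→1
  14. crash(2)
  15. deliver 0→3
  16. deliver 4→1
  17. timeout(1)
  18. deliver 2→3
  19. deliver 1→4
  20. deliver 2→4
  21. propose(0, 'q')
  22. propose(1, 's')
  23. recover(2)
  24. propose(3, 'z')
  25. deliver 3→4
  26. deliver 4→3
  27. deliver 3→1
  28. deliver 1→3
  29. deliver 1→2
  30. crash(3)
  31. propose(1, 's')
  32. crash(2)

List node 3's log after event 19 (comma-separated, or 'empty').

empty

e1 timeout(1): 1[cand,b=6,-]
e2 deliver 1→4: 4[foll,b=6,-]
e3 deliver 4→1: ·
e4 deliver 1→2: 2[foll,b=6,-]
e5 deliver 2→1: 1[lead,b=6,-]
e6 deliver 1→0: 0[foll,b=6,-]
e7 deliver 0→1: ·
e8 propose(1,'x'): ·
e9 deliver 1→4: 4[foll,b=6,x]
e10 deliver 4→1: ·
e11 deliver 1→2: 2[foll,b=6,x]
e12 deliver 2→1: 1[lead,b=6,x]
e13 deliver 0→1: ·
e14 crash(2): 2[✗foll,b=6,x]
e15 deliver 0→3: ·
e16 deliver 4→1: ·
e17 timeout(1): 1[cand,b=11,x]
e18 deliver 2→3: ·
e19 deliver 1→4: 4[foll,b=11,x]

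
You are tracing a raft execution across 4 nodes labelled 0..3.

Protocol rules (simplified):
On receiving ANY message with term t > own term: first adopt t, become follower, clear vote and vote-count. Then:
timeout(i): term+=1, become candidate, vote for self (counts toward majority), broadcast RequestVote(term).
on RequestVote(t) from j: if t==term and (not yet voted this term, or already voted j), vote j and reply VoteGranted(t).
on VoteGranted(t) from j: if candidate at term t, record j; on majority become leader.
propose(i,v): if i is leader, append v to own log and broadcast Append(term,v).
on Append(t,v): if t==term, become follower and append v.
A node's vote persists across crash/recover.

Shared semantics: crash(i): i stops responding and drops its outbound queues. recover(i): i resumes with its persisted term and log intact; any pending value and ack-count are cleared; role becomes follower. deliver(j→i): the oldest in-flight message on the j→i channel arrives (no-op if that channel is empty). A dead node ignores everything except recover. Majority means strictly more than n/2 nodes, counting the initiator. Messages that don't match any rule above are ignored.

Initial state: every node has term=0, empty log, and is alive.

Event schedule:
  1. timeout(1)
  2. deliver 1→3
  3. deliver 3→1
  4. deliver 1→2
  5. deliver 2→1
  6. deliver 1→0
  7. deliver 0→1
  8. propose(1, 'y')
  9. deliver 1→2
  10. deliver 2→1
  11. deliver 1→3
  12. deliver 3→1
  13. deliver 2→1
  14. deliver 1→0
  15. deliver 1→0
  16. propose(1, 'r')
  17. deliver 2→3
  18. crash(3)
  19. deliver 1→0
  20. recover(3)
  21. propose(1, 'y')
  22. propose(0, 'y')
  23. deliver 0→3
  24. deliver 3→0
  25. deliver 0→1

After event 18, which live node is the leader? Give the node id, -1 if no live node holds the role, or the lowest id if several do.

1

[1] timeout(1) → N1(cand t1 [-])
[2] deliver 1→3 → N3(foll t1 [-])
[3] deliver 3→1 → ∅
[4] deliver 1→2 → N2(foll t1 [-])
[5] deliver 2→1 → N1(lead t1 [-])
[6] deliver 1→0 → N0(foll t1 [-])
[7] deliver 0→1 → ∅
[8] propose(1,'y') → N1(lead t1 [y])
[9] deliver 1→2 → N2(foll t1 [y])
[10] deliver 2→1 → ∅
[11] deliver 1→3 → N3(foll t1 [y])
[12] deliver 3→1 → ∅
[13] deliver 2→1 → ∅
[14] deliver 1→0 → N0(foll t1 [y])
[15] deliver 1→0 → ∅
[16] propose(1,'r') → N1(lead t1 [y,r])
[17] deliver 2→3 → ∅
[18] crash(3) → N3(✗foll t1 [y])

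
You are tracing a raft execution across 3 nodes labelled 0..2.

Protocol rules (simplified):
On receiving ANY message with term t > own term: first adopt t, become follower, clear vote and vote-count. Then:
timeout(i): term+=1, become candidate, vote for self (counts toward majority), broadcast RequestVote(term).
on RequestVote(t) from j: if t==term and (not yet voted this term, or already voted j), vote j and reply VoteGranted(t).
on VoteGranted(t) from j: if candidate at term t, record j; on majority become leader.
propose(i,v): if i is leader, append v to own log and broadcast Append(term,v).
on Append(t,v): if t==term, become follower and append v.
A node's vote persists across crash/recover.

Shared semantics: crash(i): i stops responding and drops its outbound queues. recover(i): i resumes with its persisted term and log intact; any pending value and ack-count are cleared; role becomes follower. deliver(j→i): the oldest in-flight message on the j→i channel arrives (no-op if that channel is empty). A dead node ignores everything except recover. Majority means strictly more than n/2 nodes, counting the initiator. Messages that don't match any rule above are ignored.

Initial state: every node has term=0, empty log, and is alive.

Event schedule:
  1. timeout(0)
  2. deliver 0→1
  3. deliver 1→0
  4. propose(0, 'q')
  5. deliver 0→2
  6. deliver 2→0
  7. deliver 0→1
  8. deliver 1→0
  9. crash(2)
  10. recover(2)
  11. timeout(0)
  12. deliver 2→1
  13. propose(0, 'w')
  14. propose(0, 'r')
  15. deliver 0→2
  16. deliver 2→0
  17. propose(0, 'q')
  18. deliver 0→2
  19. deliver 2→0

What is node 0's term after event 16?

1. timeout(0):  <0:cand t1 ->
2. deliver 0→1:  <1:foll t1 ->
3. deliver 1→0:  <0:lead t1 ->
4. propose(0,'q'):  <0:lead t1 q>
5. deliver 0→2:  <2:foll t1 ->
6. deliver 2→0:  nop
7. deliver 0→1:  <1:foll t1 q>
8. deliver 1→0:  nop
9. crash(2):  <2:✗foll t1 ->
10. recover(2):  <2:foll t1 ->
11. timeout(0):  <0:cand t2 q>
12. deliver 2→1:  nop
13. propose(0,'w'):  nop
14. propose(0,'r'):  nop
15. deliver 0→2:  <2:foll t1 q>
16. deliver 2→0:  nop

2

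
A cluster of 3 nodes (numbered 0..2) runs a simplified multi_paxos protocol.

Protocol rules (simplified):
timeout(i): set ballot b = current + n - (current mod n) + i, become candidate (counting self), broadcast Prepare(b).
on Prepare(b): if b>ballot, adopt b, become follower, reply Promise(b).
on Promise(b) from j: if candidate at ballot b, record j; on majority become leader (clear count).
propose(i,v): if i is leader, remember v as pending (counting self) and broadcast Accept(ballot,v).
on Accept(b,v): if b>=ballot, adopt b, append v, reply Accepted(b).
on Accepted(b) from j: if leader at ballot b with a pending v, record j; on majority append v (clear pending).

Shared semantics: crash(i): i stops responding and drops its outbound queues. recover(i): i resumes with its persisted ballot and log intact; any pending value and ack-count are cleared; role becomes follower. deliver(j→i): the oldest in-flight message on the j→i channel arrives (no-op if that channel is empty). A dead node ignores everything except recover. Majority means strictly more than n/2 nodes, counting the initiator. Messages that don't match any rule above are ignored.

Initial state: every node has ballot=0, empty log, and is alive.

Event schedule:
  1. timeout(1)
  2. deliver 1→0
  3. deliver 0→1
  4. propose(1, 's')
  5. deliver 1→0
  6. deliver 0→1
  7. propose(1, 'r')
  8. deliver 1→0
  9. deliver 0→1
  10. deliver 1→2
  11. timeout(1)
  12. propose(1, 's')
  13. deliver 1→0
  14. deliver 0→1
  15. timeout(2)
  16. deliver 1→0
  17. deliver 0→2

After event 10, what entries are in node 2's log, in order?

after 1 — timeout(1): n1:cand/b4/[-]
after 2 — deliver 1→0: n0:foll/b4/[-]
after 3 — deliver 0→1: n1:lead/b4/[-]
after 4 — propose(1,'s'): ·
after 5 — deliver 1→0: n0:foll/b4/[s]
after 6 — deliver 0→1: n1:lead/b4/[s]
after 7 — propose(1,'r'): ·
after 8 — deliver 1→0: n0:foll/b4/[s,r]
after 9 — deliver 0→1: n1:lead/b4/[s,r]
after 10 — deliver 1→2: n2:foll/b4/[-]

empty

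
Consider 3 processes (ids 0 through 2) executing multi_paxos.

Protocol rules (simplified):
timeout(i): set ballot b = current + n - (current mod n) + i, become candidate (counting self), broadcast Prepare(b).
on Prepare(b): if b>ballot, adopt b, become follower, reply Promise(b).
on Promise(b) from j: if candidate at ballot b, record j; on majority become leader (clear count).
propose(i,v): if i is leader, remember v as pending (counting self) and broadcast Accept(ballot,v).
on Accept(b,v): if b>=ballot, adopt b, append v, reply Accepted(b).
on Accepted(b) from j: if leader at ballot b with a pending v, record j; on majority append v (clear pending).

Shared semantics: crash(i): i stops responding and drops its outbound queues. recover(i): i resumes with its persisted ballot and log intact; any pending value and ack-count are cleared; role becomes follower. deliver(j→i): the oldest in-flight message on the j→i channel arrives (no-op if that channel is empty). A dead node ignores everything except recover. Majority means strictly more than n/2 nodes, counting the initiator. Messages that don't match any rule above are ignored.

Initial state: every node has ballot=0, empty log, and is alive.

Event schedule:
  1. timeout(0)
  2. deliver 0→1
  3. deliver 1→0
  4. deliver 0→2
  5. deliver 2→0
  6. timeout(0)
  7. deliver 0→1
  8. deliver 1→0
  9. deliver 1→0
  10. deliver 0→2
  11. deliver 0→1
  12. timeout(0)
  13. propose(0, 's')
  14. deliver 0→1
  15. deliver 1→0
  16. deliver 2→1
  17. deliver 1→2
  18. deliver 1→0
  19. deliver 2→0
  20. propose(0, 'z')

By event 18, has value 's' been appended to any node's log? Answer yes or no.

after 1 — timeout(0): n0:cand/b3/[-]
after 2 — deliver 0→1: n1:foll/b3/[-]
after 3 — deliver 1→0: n0:lead/b3/[-]
after 4 — deliver 0→2: n2:foll/b3/[-]
after 5 — deliver 2→0: ·
after 6 — timeout(0): n0:cand/b6/[-]
after 7 — deliver 0→1: n1:foll/b6/[-]
after 8 — deliver 1→0: n0:lead/b6/[-]
after 9 — deliver 1→0: ·
after 10 — deliver 0→2: n2:foll/b6/[-]
after 11 — deliver 0→1: ·
after 12 — timeout(0): n0:cand/b9/[-]
after 13 — propose(0,'s'): ·
after 14 — deliver 0→1: n1:foll/b9/[-]
after 15 — deliver 1→0: n0:lead/b9/[-]
after 16 — deliver 2→1: ·
after 17 — deliver 1→2: ·
after 18 — deliver 1→0: ·

no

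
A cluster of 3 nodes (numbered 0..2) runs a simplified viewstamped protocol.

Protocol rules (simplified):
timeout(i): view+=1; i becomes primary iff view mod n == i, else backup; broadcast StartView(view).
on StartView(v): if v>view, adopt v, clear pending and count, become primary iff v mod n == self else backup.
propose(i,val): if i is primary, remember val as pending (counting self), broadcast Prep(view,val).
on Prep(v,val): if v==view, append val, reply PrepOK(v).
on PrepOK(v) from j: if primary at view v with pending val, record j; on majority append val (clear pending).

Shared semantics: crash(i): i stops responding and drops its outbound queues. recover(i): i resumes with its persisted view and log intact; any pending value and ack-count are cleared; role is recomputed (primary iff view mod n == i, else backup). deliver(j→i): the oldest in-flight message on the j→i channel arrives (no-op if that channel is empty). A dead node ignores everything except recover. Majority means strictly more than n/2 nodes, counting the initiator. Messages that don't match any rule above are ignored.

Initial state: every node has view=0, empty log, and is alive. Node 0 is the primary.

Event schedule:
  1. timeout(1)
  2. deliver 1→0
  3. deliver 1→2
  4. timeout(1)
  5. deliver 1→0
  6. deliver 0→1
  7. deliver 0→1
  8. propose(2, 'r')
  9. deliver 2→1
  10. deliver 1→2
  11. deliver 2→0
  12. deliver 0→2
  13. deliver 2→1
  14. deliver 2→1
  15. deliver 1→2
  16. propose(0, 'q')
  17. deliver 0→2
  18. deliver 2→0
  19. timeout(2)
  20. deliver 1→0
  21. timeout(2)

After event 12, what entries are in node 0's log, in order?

empty

1. timeout(1):  <1:prim v1 ->
2. deliver 1→0:  <0:back v1 ->
3. deliver 1→2:  <2:back v1 ->
4. timeout(1):  <1:back v2 ->
5. deliver 1→0:  <0:back v2 ->
6. deliver 0→1:  nop
7. deliver 0→1:  nop
8. propose(2,'r'):  nop
9. deliver 2→1:  nop
10. deliver 1→2:  <2:prim v2 ->
11. deliver 2→0:  nop
12. deliver 0→2:  nop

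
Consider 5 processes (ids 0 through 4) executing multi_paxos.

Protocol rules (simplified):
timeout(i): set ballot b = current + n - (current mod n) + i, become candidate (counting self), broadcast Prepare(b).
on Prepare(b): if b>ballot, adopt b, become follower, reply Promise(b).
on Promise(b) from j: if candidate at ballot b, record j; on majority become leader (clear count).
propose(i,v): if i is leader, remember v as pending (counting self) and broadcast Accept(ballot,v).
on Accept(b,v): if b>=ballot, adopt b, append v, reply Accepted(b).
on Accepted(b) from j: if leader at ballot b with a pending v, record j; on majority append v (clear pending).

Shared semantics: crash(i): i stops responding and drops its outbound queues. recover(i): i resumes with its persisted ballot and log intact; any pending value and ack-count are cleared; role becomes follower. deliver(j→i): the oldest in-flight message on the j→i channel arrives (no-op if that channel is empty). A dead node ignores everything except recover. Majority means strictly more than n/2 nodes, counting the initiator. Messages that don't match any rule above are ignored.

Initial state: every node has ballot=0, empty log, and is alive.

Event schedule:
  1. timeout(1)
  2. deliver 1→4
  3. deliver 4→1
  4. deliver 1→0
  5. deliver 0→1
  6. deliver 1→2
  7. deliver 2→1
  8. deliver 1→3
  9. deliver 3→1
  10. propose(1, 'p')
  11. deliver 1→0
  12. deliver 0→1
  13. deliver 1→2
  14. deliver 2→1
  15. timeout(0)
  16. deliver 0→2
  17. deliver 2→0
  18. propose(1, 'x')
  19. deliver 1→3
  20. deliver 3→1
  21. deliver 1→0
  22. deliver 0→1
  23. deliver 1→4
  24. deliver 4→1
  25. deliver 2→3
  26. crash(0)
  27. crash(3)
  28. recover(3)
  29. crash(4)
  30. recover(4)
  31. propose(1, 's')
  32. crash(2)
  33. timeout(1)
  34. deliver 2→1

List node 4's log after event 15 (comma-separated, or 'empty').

empty

e1 timeout(1): 1[cand,b=6,-]
e2 deliver 1→4: 4[foll,b=6,-]
e3 deliver 4→1: ·
e4 deliver 1→0: 0[foll,b=6,-]
e5 deliver 0→1: 1[lead,b=6,-]
e6 deliver 1→2: 2[foll,b=6,-]
e7 deliver 2→1: ·
e8 deliver 1→3: 3[foll,b=6,-]
e9 deliver 3→1: ·
e10 propose(1,'p'): ·
e11 deliver 1→0: 0[foll,b=6,p]
e12 deliver 0→1: ·
e13 deliver 1→2: 2[foll,b=6,p]
e14 deliver 2→1: 1[lead,b=6,p]
e15 timeout(0): 0[cand,b=10,p]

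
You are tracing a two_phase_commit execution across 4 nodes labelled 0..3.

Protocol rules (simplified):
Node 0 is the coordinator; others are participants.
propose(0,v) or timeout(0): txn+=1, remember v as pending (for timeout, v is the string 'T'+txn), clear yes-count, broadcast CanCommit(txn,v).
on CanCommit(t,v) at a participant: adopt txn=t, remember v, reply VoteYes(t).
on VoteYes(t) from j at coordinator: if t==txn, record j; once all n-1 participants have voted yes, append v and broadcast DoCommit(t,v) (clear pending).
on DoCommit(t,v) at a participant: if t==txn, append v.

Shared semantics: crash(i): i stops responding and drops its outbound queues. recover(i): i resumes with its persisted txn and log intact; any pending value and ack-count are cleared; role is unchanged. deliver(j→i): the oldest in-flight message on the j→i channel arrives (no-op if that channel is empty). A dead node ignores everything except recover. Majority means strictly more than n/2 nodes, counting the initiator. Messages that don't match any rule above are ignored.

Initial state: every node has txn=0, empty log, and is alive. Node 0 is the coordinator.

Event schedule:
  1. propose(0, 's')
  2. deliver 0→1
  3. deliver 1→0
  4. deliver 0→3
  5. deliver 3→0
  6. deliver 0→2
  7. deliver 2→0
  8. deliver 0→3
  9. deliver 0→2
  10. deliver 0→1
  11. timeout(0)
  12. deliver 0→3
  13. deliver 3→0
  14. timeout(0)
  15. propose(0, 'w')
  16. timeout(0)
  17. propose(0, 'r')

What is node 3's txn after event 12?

2

step 1 propose(0,'s'): 0={coor,t=1,log=-}
step 2 deliver 0→1: 1={part,t=1,log=-}
step 3 deliver 1→0: —
step 4 deliver 0→3: 3={part,t=1,log=-}
step 5 deliver 3→0: —
step 6 deliver 0→2: 2={part,t=1,log=-}
step 7 deliver 2→0: 0={coor,t=1,log=s}
step 8 deliver 0→3: 3={part,t=1,log=s}
step 9 deliver 0→2: 2={part,t=1,log=s}
step 10 deliver 0→1: 1={part,t=1,log=s}
step 11 timeout(0): 0={coor,t=2,log=s}
step 12 deliver 0→3: 3={part,t=2,log=s}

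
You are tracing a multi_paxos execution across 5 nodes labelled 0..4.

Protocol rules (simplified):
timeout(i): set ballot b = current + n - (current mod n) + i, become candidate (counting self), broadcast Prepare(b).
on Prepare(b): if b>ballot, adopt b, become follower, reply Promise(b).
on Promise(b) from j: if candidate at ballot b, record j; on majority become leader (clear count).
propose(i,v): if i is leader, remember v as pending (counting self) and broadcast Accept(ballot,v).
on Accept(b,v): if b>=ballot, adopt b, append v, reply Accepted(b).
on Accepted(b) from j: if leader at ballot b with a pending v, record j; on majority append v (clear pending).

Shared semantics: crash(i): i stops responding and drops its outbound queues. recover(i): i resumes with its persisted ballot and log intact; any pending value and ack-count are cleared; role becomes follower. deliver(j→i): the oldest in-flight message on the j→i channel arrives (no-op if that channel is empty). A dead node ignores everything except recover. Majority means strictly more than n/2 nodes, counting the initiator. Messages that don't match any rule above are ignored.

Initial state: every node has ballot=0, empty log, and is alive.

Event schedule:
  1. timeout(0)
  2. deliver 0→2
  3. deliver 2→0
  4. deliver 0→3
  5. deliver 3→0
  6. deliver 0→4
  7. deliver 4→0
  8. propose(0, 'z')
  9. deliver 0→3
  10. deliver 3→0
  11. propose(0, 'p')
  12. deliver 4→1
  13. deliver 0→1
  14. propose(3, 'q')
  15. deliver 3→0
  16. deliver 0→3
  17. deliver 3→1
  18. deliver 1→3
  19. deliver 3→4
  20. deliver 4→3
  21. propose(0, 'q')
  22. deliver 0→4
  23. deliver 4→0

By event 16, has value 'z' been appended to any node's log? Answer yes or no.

after 1 — timeout(0): n0:cand/b5/[-]
after 2 — deliver 0→2: n2:foll/b5/[-]
after 3 — deliver 2→0: ·
after 4 — deliver 0→3: n3:foll/b5/[-]
after 5 — deliver 3→0: n0:lead/b5/[-]
after 6 — deliver 0→4: n4:foll/b5/[-]
after 7 — deliver 4→0: ·
after 8 — propose(0,'z'): ·
after 9 — deliver 0→3: n3:foll/b5/[z]
after 10 — deliver 3→0: ·
after 11 — propose(0,'p'): ·
after 12 — deliver 4→1: ·
after 13 — deliver 0→1: n1:foll/b5/[-]
after 14 — propose(3,'q'): ·
after 15 — deliver 3→0: ·
after 16 — deliver 0→3: n3:foll/b5/[z,p]

yes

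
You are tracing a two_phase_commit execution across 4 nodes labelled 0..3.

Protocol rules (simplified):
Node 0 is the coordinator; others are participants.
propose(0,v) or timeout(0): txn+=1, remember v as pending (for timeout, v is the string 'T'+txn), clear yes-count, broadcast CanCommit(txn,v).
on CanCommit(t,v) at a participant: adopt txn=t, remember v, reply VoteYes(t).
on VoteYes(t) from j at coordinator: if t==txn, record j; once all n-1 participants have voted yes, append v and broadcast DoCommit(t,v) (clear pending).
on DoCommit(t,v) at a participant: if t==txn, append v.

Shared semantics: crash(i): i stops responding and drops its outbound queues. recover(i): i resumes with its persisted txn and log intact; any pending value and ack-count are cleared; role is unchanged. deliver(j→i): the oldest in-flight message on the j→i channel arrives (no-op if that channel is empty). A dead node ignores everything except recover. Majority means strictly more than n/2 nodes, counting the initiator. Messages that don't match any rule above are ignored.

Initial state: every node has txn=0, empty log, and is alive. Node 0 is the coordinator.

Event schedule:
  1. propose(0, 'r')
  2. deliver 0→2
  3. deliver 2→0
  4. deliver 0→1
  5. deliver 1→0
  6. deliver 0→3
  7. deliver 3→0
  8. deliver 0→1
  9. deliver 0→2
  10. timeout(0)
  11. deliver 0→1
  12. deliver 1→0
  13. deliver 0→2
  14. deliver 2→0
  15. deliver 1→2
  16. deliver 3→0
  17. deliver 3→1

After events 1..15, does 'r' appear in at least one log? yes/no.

after 1 — propose(0,'r'): n0:coor/t1/[-]
after 2 — deliver 0→2: n2:part/t1/[-]
after 3 — deliver 2→0: ·
after 4 — deliver 0→1: n1:part/t1/[-]
after 5 — deliver 1→0: ·
after 6 — deliver 0→3: n3:part/t1/[-]
after 7 — deliver 3→0: n0:coor/t1/[r]
after 8 — deliver 0→1: n1:part/t1/[r]
after 9 — deliver 0→2: n2:part/t1/[r]
after 10 — timeout(0): n0:coor/t2/[r]
after 11 — deliver 0→1: n1:part/t2/[r]
after 12 — deliver 1→0: ·
after 13 — deliver 0→2: n2:part/t2/[r]
after 14 — deliver 2→0: ·
after 15 — deliver 1→2: ·

yes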